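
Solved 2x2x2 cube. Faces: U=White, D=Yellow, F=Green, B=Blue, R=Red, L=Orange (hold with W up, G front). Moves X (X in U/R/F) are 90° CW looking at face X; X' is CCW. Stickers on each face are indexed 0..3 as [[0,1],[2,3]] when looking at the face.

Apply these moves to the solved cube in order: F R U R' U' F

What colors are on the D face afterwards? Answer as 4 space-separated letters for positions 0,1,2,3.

After move 1 (F): F=GGGG U=WWOO R=WRWR D=RRYY L=OYOY
After move 2 (R): R=WWRR U=WGOG F=GRGY D=RBYB B=OBWB
After move 3 (U): U=OWGG F=WWGY R=OBRR B=OYWB L=GROY
After move 4 (R'): R=BROR U=OWGO F=WWGG D=RWYY B=BYBB
After move 5 (U'): U=WOOG F=GRGG R=WWOR B=BRBB L=BYOY
After move 6 (F): F=GGGR U=WOYY R=OWGR D=OWYY L=BROW
Query: D face = OWYY

Answer: O W Y Y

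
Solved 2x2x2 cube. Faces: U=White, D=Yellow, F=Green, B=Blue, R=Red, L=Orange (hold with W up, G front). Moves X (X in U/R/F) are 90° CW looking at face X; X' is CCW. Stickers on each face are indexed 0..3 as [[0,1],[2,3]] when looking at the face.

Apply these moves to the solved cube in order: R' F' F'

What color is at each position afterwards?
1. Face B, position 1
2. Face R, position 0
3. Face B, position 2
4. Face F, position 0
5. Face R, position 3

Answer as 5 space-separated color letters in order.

Answer: B O Y W R

Derivation:
After move 1 (R'): R=RRRR U=WBWB F=GWGW D=YGYG B=YBYB
After move 2 (F'): F=WWGG U=WBRR R=GRYR D=OOYG L=OBOW
After move 3 (F'): F=WGWG U=WBGY R=OROR D=BWYG L=OROR
Query 1: B[1] = B
Query 2: R[0] = O
Query 3: B[2] = Y
Query 4: F[0] = W
Query 5: R[3] = R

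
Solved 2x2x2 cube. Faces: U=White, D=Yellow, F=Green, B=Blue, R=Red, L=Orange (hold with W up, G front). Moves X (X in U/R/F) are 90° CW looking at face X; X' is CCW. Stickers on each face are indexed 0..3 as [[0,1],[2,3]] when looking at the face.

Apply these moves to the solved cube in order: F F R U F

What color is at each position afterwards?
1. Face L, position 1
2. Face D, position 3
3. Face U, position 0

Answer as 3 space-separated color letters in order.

After move 1 (F): F=GGGG U=WWOO R=WRWR D=RRYY L=OYOY
After move 2 (F): F=GGGG U=WWYY R=OROR D=WWYY L=OROR
After move 3 (R): R=OORR U=WGYG F=GWGY D=WBYB B=YBWB
After move 4 (U): U=YWGG F=OOGY R=YBRR B=ORWB L=GWOR
After move 5 (F): F=GOYO U=YWRW R=GBGR D=RYYB L=GWOB
Query 1: L[1] = W
Query 2: D[3] = B
Query 3: U[0] = Y

Answer: W B Y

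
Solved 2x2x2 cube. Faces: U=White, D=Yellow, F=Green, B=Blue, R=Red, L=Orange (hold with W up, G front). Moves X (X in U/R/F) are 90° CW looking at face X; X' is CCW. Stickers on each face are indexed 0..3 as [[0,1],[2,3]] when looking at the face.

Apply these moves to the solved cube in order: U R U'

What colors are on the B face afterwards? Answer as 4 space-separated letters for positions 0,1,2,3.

After move 1 (U): U=WWWW F=RRGG R=BBRR B=OOBB L=GGOO
After move 2 (R): R=RBRB U=WRWG F=RYGY D=YBYO B=WOWB
After move 3 (U'): U=RGWW F=GGGY R=RYRB B=RBWB L=WOOO
Query: B face = RBWB

Answer: R B W B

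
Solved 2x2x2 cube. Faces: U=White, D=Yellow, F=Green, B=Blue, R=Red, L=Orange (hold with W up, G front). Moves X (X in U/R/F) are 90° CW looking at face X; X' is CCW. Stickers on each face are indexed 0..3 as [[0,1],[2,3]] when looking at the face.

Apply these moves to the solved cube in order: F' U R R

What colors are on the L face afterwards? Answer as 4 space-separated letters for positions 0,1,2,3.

Answer: G G O W

Derivation:
After move 1 (F'): F=GGGG U=WWRR R=YRYR D=OOYY L=OWOW
After move 2 (U): U=RWRW F=YRGG R=BBYR B=OWBB L=GGOW
After move 3 (R): R=YBRB U=RRRG F=YOGY D=OBYO B=WWWB
After move 4 (R): R=RYBB U=RORY F=YBGO D=OWYW B=GWRB
Query: L face = GGOW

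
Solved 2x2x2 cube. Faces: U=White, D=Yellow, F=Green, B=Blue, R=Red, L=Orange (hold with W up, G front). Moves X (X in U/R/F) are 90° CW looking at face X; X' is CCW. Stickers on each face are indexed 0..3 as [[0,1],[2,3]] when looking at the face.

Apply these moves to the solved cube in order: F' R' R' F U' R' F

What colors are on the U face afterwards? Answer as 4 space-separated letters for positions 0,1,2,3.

After move 1 (F'): F=GGGG U=WWRR R=YRYR D=OOYY L=OWOW
After move 2 (R'): R=RRYY U=WBRB F=GWGR D=OGYG B=YBOB
After move 3 (R'): R=RYRY U=WORY F=GBGB D=OWYR B=GBGB
After move 4 (F): F=GGBB U=WOWW R=RYYY D=RRYR L=OOOW
After move 5 (U'): U=OWWW F=OOBB R=GGYY B=RYGB L=GBOW
After move 6 (R'): R=GYGY U=OGWR F=OWBW D=ROYB B=RYRB
After move 7 (F): F=BOWW U=OGWB R=WYRY D=GGYB L=GROO
Query: U face = OGWB

Answer: O G W B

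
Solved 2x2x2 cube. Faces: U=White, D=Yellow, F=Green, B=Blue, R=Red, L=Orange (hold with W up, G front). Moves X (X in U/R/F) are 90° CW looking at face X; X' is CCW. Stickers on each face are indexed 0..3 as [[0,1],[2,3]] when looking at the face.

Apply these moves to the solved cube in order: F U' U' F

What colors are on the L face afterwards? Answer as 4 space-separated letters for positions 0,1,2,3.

Answer: W R O R

Derivation:
After move 1 (F): F=GGGG U=WWOO R=WRWR D=RRYY L=OYOY
After move 2 (U'): U=WOWO F=OYGG R=GGWR B=WRBB L=BBOY
After move 3 (U'): U=OOWW F=BBGG R=OYWR B=GGBB L=WROY
After move 4 (F): F=GBGB U=OOYR R=WYWR D=WOYY L=WROR
Query: L face = WROR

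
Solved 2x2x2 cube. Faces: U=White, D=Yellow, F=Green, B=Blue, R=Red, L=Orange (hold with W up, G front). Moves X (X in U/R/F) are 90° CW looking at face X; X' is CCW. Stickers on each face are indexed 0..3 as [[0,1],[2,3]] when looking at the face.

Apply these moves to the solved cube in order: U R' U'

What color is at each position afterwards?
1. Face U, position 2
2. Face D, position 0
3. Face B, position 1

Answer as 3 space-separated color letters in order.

After move 1 (U): U=WWWW F=RRGG R=BBRR B=OOBB L=GGOO
After move 2 (R'): R=BRBR U=WBWO F=RWGW D=YRYG B=YOYB
After move 3 (U'): U=BOWW F=GGGW R=RWBR B=BRYB L=YOOO
Query 1: U[2] = W
Query 2: D[0] = Y
Query 3: B[1] = R

Answer: W Y R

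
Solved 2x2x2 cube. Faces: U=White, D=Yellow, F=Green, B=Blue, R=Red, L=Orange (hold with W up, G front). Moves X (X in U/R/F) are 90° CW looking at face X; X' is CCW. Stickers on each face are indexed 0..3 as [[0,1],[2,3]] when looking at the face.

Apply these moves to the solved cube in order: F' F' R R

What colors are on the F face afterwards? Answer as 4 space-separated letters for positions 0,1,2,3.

After move 1 (F'): F=GGGG U=WWRR R=YRYR D=OOYY L=OWOW
After move 2 (F'): F=GGGG U=WWYY R=OROR D=WWYY L=OROR
After move 3 (R): R=OORR U=WGYG F=GWGY D=WBYB B=YBWB
After move 4 (R): R=RORO U=WWYY F=GBGB D=WWYY B=GBGB
Query: F face = GBGB

Answer: G B G B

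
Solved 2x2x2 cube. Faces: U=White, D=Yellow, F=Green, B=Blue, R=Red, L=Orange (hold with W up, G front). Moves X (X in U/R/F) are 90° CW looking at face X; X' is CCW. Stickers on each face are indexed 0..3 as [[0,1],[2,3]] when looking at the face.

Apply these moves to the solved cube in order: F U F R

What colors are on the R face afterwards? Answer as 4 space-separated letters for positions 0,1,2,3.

After move 1 (F): F=GGGG U=WWOO R=WRWR D=RRYY L=OYOY
After move 2 (U): U=OWOW F=WRGG R=BBWR B=OYBB L=GGOY
After move 3 (F): F=GWGR U=OWYG R=OBWR D=WBYY L=GROR
After move 4 (R): R=WORB U=OWYR F=GBGY D=WBYO B=GYWB
Query: R face = WORB

Answer: W O R B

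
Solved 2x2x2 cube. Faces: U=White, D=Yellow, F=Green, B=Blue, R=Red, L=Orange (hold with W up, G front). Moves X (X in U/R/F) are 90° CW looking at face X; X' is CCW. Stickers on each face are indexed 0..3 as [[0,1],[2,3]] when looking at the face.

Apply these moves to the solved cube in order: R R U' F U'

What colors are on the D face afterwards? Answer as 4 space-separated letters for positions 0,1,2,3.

After move 1 (R): R=RRRR U=WGWG F=GYGY D=YBYB B=WBWB
After move 2 (R): R=RRRR U=WYWY F=GBGB D=YWYW B=GBGB
After move 3 (U'): U=YYWW F=OOGB R=GBRR B=RRGB L=GBOO
After move 4 (F): F=GOBO U=YYOB R=WBWR D=RGYW L=GYOW
After move 5 (U'): U=YBYO F=GYBO R=GOWR B=WBGB L=RROW
Query: D face = RGYW

Answer: R G Y W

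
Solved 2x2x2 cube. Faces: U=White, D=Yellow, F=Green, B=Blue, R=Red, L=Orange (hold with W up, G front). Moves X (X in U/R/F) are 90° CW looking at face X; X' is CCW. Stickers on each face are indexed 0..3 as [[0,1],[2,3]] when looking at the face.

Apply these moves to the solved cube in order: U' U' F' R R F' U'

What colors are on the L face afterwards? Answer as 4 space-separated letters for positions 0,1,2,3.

After move 1 (U'): U=WWWW F=OOGG R=GGRR B=RRBB L=BBOO
After move 2 (U'): U=WWWW F=BBGG R=OORR B=GGBB L=RROO
After move 3 (F'): F=BGBG U=WWOR R=YOYR D=ROYY L=RWOW
After move 4 (R): R=YYRO U=WGOG F=BOBY D=RBYG B=RGWB
After move 5 (R): R=RYOY U=WOOY F=BBBG D=RWYR B=GGGB
After move 6 (F'): F=BGBB U=WORO R=WYRY D=WWYR L=RYOO
After move 7 (U'): U=OOWR F=RYBB R=BGRY B=WYGB L=GGOO
Query: L face = GGOO

Answer: G G O O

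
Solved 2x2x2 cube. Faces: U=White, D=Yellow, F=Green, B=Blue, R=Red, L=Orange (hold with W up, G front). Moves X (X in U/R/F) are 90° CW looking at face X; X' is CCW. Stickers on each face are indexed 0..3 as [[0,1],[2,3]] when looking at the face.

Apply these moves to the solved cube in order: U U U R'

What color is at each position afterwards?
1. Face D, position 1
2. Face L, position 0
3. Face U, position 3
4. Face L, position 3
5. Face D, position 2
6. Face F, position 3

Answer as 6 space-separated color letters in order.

Answer: O B R O Y W

Derivation:
After move 1 (U): U=WWWW F=RRGG R=BBRR B=OOBB L=GGOO
After move 2 (U): U=WWWW F=BBGG R=OORR B=GGBB L=RROO
After move 3 (U): U=WWWW F=OOGG R=GGRR B=RRBB L=BBOO
After move 4 (R'): R=GRGR U=WBWR F=OWGW D=YOYG B=YRYB
Query 1: D[1] = O
Query 2: L[0] = B
Query 3: U[3] = R
Query 4: L[3] = O
Query 5: D[2] = Y
Query 6: F[3] = W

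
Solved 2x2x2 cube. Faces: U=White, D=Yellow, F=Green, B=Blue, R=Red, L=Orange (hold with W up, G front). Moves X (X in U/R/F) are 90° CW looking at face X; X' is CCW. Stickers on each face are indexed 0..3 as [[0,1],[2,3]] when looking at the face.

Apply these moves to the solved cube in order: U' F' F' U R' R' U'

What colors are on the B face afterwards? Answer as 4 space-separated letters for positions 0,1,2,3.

Answer: R B G B

Derivation:
After move 1 (U'): U=WWWW F=OOGG R=GGRR B=RRBB L=BBOO
After move 2 (F'): F=OGOG U=WWGR R=YGYR D=BOYY L=BWOW
After move 3 (F'): F=GGOO U=WWYY R=OGBR D=WWYY L=BROG
After move 4 (U): U=YWYW F=OGOO R=RRBR B=BRBB L=GGOG
After move 5 (R'): R=RRRB U=YBYB F=OWOW D=WGYO B=YRWB
After move 6 (R'): R=RBRR U=YWYY F=OBOB D=WWYW B=ORGB
After move 7 (U'): U=WYYY F=GGOB R=OBRR B=RBGB L=OROG
Query: B face = RBGB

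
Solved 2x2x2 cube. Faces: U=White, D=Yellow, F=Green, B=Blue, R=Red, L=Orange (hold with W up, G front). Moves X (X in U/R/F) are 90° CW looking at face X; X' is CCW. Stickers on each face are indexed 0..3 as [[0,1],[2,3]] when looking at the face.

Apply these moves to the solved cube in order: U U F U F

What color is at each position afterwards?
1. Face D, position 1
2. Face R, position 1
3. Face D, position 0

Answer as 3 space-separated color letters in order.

Answer: G G W

Derivation:
After move 1 (U): U=WWWW F=RRGG R=BBRR B=OOBB L=GGOO
After move 2 (U): U=WWWW F=BBGG R=OORR B=GGBB L=RROO
After move 3 (F): F=GBGB U=WWOR R=WOWR D=ROYY L=RYOY
After move 4 (U): U=OWRW F=WOGB R=GGWR B=RYBB L=GBOY
After move 5 (F): F=GWBO U=OWYB R=RGWR D=WGYY L=GROO
Query 1: D[1] = G
Query 2: R[1] = G
Query 3: D[0] = W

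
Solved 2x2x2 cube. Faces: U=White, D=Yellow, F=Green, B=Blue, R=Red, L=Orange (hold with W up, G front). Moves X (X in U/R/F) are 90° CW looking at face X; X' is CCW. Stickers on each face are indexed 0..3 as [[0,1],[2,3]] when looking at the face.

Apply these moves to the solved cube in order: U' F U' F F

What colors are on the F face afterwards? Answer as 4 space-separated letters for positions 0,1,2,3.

After move 1 (U'): U=WWWW F=OOGG R=GGRR B=RRBB L=BBOO
After move 2 (F): F=GOGO U=WWOB R=WGWR D=RGYY L=BYOY
After move 3 (U'): U=WBWO F=BYGO R=GOWR B=WGBB L=RROY
After move 4 (F): F=GBOY U=WBYR R=WOOR D=WGYY L=RROG
After move 5 (F): F=OGYB U=WBGR R=YORR D=OWYY L=RWOG
Query: F face = OGYB

Answer: O G Y B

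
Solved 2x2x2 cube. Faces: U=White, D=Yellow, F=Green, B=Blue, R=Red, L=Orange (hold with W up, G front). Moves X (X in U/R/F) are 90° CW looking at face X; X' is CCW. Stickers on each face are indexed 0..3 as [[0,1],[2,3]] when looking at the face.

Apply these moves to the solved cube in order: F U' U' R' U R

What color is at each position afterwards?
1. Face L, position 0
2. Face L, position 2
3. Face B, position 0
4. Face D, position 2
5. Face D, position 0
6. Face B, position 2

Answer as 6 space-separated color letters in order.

After move 1 (F): F=GGGG U=WWOO R=WRWR D=RRYY L=OYOY
After move 2 (U'): U=WOWO F=OYGG R=GGWR B=WRBB L=BBOY
After move 3 (U'): U=OOWW F=BBGG R=OYWR B=GGBB L=WROY
After move 4 (R'): R=YROW U=OBWG F=BOGW D=RBYG B=YGRB
After move 5 (U): U=WOGB F=YRGW R=YGOW B=WRRB L=BOOY
After move 6 (R): R=OYWG U=WRGW F=YBGG D=RRYW B=BROB
Query 1: L[0] = B
Query 2: L[2] = O
Query 3: B[0] = B
Query 4: D[2] = Y
Query 5: D[0] = R
Query 6: B[2] = O

Answer: B O B Y R O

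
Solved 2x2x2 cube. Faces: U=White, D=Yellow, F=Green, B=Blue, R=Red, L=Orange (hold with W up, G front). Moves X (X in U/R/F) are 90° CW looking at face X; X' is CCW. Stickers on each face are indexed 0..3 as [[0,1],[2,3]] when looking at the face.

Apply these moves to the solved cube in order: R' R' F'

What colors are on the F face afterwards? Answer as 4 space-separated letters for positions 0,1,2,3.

After move 1 (R'): R=RRRR U=WBWB F=GWGW D=YGYG B=YBYB
After move 2 (R'): R=RRRR U=WYWY F=GBGB D=YWYW B=GBGB
After move 3 (F'): F=BBGG U=WYRR R=WRYR D=OOYW L=OYOW
Query: F face = BBGG

Answer: B B G G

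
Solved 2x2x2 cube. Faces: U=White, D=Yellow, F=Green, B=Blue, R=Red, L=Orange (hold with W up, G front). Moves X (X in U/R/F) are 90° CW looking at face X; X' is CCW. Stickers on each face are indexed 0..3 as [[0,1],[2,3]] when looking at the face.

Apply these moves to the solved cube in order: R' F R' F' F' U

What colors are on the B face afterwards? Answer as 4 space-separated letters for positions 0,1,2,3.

Answer: O W R B

Derivation:
After move 1 (R'): R=RRRR U=WBWB F=GWGW D=YGYG B=YBYB
After move 2 (F): F=GGWW U=WBOO R=WRBR D=RRYG L=OYOG
After move 3 (R'): R=RRWB U=WYOY F=GBWO D=RGYW B=GBRB
After move 4 (F'): F=BOGW U=WYRW R=GRRB D=YGYW L=OYOO
After move 5 (F'): F=OWBG U=WYGR R=GRYB D=YOYW L=OWOR
After move 6 (U): U=GWRY F=GRBG R=GBYB B=OWRB L=OWOR
Query: B face = OWRB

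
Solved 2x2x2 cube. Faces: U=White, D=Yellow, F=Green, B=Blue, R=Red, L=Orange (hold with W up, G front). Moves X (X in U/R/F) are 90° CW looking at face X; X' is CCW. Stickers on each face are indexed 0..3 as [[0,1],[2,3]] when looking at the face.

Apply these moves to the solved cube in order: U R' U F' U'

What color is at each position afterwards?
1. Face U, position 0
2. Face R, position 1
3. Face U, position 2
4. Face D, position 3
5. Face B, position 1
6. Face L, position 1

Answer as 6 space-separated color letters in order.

Answer: W W W G O G

Derivation:
After move 1 (U): U=WWWW F=RRGG R=BBRR B=OOBB L=GGOO
After move 2 (R'): R=BRBR U=WBWO F=RWGW D=YRYG B=YOYB
After move 3 (U): U=WWOB F=BRGW R=YOBR B=GGYB L=RWOO
After move 4 (F'): F=RWBG U=WWYB R=ROYR D=WOYG L=RBOO
After move 5 (U'): U=WBWY F=RBBG R=RWYR B=ROYB L=GGOO
Query 1: U[0] = W
Query 2: R[1] = W
Query 3: U[2] = W
Query 4: D[3] = G
Query 5: B[1] = O
Query 6: L[1] = G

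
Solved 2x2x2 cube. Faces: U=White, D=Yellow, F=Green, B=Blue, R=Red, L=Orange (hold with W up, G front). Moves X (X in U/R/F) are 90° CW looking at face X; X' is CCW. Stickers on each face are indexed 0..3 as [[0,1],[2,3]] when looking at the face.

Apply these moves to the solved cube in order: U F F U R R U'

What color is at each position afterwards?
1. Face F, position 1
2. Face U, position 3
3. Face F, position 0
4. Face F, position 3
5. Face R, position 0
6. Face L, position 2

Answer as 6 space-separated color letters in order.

Answer: G Y G G O O

Derivation:
After move 1 (U): U=WWWW F=RRGG R=BBRR B=OOBB L=GGOO
After move 2 (F): F=GRGR U=WWOG R=WBWR D=RBYY L=GYOY
After move 3 (F): F=GGRR U=WWYY R=OBGR D=WWYY L=GROB
After move 4 (U): U=YWYW F=OBRR R=OOGR B=GRBB L=GGOB
After move 5 (R): R=GORO U=YBYR F=OWRY D=WBYG B=WRWB
After move 6 (R): R=RGOO U=YWYY F=OBRG D=WWYW B=RRBB
After move 7 (U'): U=WYYY F=GGRG R=OBOO B=RGBB L=RROB
Query 1: F[1] = G
Query 2: U[3] = Y
Query 3: F[0] = G
Query 4: F[3] = G
Query 5: R[0] = O
Query 6: L[2] = O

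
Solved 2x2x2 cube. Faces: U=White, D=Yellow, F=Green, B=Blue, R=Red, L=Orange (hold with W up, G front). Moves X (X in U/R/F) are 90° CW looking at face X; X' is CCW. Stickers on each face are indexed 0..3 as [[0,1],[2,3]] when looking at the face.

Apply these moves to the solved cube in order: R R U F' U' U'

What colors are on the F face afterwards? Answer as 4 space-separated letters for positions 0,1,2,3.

After move 1 (R): R=RRRR U=WGWG F=GYGY D=YBYB B=WBWB
After move 2 (R): R=RRRR U=WYWY F=GBGB D=YWYW B=GBGB
After move 3 (U): U=WWYY F=RRGB R=GBRR B=OOGB L=GBOO
After move 4 (F'): F=RBRG U=WWGR R=WBYR D=BOYW L=GYOY
After move 5 (U'): U=WRWG F=GYRG R=RBYR B=WBGB L=OOOY
After move 6 (U'): U=RGWW F=OORG R=GYYR B=RBGB L=WBOY
Query: F face = OORG

Answer: O O R G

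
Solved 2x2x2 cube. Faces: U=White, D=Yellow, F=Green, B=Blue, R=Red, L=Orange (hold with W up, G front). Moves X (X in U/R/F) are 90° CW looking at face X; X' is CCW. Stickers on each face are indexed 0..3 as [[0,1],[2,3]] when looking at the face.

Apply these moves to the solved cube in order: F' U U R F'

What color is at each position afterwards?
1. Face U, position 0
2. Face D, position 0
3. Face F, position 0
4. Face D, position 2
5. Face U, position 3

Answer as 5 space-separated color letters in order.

After move 1 (F'): F=GGGG U=WWRR R=YRYR D=OOYY L=OWOW
After move 2 (U): U=RWRW F=YRGG R=BBYR B=OWBB L=GGOW
After move 3 (U): U=RRWW F=BBGG R=OWYR B=GGBB L=YROW
After move 4 (R): R=YORW U=RBWG F=BOGY D=OBYG B=WGRB
After move 5 (F'): F=OYBG U=RBYR R=BOOW D=RWYG L=YGOW
Query 1: U[0] = R
Query 2: D[0] = R
Query 3: F[0] = O
Query 4: D[2] = Y
Query 5: U[3] = R

Answer: R R O Y R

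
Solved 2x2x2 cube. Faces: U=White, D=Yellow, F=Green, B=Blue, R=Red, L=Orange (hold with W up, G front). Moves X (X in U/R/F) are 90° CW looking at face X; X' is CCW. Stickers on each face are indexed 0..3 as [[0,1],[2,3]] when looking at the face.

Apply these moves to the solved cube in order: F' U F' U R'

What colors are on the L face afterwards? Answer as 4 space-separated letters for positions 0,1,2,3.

After move 1 (F'): F=GGGG U=WWRR R=YRYR D=OOYY L=OWOW
After move 2 (U): U=RWRW F=YRGG R=BBYR B=OWBB L=GGOW
After move 3 (F'): F=RGYG U=RWBY R=OBOR D=GWYY L=GWOR
After move 4 (U): U=BRYW F=OBYG R=OWOR B=GWBB L=RGOR
After move 5 (R'): R=WROO U=BBYG F=ORYW D=GBYG B=YWWB
Query: L face = RGOR

Answer: R G O R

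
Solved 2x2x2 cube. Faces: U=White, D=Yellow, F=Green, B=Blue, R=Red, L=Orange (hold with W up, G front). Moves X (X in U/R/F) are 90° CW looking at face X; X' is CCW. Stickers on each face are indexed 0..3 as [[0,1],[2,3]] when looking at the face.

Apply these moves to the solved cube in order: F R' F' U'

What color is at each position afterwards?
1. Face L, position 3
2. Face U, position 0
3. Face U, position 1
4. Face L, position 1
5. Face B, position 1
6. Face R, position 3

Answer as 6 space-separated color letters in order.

Answer: O B W B R W

Derivation:
After move 1 (F): F=GGGG U=WWOO R=WRWR D=RRYY L=OYOY
After move 2 (R'): R=RRWW U=WBOB F=GWGO D=RGYG B=YBRB
After move 3 (F'): F=WOGG U=WBRW R=GRRW D=YYYG L=OBOO
After move 4 (U'): U=BWWR F=OBGG R=WORW B=GRRB L=YBOO
Query 1: L[3] = O
Query 2: U[0] = B
Query 3: U[1] = W
Query 4: L[1] = B
Query 5: B[1] = R
Query 6: R[3] = W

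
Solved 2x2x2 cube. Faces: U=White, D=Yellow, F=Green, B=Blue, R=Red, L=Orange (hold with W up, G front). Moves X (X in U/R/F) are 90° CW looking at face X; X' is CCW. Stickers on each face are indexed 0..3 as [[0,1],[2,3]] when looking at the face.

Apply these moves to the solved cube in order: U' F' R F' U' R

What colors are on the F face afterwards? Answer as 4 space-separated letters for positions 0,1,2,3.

After move 1 (U'): U=WWWW F=OOGG R=GGRR B=RRBB L=BBOO
After move 2 (F'): F=OGOG U=WWGR R=YGYR D=BOYY L=BWOW
After move 3 (R): R=YYRG U=WGGG F=OOOY D=BBYR B=RRWB
After move 4 (F'): F=OYOO U=WGYR R=BYBG D=WWYR L=BGOG
After move 5 (U'): U=GRWY F=BGOO R=OYBG B=BYWB L=RROG
After move 6 (R): R=BOGY U=GGWO F=BWOR D=WWYB B=YYRB
Query: F face = BWOR

Answer: B W O R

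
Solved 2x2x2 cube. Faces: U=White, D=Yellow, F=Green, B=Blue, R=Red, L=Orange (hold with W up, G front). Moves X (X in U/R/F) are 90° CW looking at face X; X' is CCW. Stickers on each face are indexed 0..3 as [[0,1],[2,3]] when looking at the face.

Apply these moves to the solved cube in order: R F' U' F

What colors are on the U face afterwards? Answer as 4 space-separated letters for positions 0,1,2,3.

After move 1 (R): R=RRRR U=WGWG F=GYGY D=YBYB B=WBWB
After move 2 (F'): F=YYGG U=WGRR R=BRYR D=OOYB L=OGOW
After move 3 (U'): U=GRWR F=OGGG R=YYYR B=BRWB L=WBOW
After move 4 (F): F=GOGG U=GRWB R=WYRR D=YYYB L=WOOO
Query: U face = GRWB

Answer: G R W B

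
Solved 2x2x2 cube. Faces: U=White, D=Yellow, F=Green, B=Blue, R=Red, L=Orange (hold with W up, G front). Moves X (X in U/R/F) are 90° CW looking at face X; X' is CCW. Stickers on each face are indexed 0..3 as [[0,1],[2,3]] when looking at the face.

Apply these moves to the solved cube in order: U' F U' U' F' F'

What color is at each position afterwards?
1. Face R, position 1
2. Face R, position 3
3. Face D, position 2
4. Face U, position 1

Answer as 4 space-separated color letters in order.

After move 1 (U'): U=WWWW F=OOGG R=GGRR B=RRBB L=BBOO
After move 2 (F): F=GOGO U=WWOB R=WGWR D=RGYY L=BYOY
After move 3 (U'): U=WBWO F=BYGO R=GOWR B=WGBB L=RROY
After move 4 (U'): U=BOWW F=RRGO R=BYWR B=GOBB L=WGOY
After move 5 (F'): F=RORG U=BOBW R=GYRR D=GYYY L=WWOW
After move 6 (F'): F=OGRR U=BOGR R=YYGR D=WWYY L=WWOB
Query 1: R[1] = Y
Query 2: R[3] = R
Query 3: D[2] = Y
Query 4: U[1] = O

Answer: Y R Y O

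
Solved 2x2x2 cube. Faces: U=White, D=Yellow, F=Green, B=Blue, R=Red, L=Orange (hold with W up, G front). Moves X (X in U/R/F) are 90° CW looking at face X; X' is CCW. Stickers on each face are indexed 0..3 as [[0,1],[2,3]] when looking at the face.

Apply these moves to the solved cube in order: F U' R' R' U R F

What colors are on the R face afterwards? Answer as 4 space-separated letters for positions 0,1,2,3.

Answer: Y G W R

Derivation:
After move 1 (F): F=GGGG U=WWOO R=WRWR D=RRYY L=OYOY
After move 2 (U'): U=WOWO F=OYGG R=GGWR B=WRBB L=BBOY
After move 3 (R'): R=GRGW U=WBWW F=OOGO D=RYYG B=YRRB
After move 4 (R'): R=RWGG U=WRWY F=OBGW D=ROYO B=GRYB
After move 5 (U): U=WWYR F=RWGW R=GRGG B=BBYB L=OBOY
After move 6 (R): R=GGGR U=WWYW F=ROGO D=RYYB B=RBWB
After move 7 (F): F=GROO U=WWYB R=YGWR D=GGYB L=OROY
Query: R face = YGWR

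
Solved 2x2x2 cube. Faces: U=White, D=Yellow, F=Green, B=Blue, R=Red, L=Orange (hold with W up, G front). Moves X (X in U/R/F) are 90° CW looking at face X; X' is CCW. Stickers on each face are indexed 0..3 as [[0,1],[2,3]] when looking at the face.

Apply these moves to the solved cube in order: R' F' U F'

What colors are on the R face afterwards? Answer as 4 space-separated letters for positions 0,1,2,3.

Answer: O B O R

Derivation:
After move 1 (R'): R=RRRR U=WBWB F=GWGW D=YGYG B=YBYB
After move 2 (F'): F=WWGG U=WBRR R=GRYR D=OOYG L=OBOW
After move 3 (U): U=RWRB F=GRGG R=YBYR B=OBYB L=WWOW
After move 4 (F'): F=RGGG U=RWYY R=OBOR D=WWYG L=WBOR
Query: R face = OBOR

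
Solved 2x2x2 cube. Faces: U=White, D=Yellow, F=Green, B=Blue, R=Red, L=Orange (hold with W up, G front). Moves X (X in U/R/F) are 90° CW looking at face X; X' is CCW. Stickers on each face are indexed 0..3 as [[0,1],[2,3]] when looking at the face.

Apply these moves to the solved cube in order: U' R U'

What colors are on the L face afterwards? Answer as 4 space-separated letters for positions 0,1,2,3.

After move 1 (U'): U=WWWW F=OOGG R=GGRR B=RRBB L=BBOO
After move 2 (R): R=RGRG U=WOWG F=OYGY D=YBYR B=WRWB
After move 3 (U'): U=OGWW F=BBGY R=OYRG B=RGWB L=WROO
Query: L face = WROO

Answer: W R O O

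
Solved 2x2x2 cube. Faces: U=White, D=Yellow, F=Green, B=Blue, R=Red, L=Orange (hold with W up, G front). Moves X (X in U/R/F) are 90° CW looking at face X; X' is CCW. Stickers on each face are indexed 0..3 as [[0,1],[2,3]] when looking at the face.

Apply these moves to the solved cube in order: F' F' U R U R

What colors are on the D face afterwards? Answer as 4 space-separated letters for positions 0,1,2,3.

Answer: W W Y G

Derivation:
After move 1 (F'): F=GGGG U=WWRR R=YRYR D=OOYY L=OWOW
After move 2 (F'): F=GGGG U=WWYY R=OROR D=WWYY L=OROR
After move 3 (U): U=YWYW F=ORGG R=BBOR B=ORBB L=GGOR
After move 4 (R): R=OBRB U=YRYG F=OWGY D=WBYO B=WRWB
After move 5 (U): U=YYGR F=OBGY R=WRRB B=GGWB L=OWOR
After move 6 (R): R=RWBR U=YBGY F=OBGO D=WWYG B=RGYB
Query: D face = WWYG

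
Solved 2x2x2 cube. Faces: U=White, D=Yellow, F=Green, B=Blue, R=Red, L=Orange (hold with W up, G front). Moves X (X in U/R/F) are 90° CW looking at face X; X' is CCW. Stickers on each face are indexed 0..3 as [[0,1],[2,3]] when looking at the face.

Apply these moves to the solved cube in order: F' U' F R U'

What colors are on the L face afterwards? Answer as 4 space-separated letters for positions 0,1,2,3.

Answer: B R O O

Derivation:
After move 1 (F'): F=GGGG U=WWRR R=YRYR D=OOYY L=OWOW
After move 2 (U'): U=WRWR F=OWGG R=GGYR B=YRBB L=BBOW
After move 3 (F): F=GOGW U=WRWB R=WGRR D=YGYY L=BOOO
After move 4 (R): R=RWRG U=WOWW F=GGGY D=YBYY B=BRRB
After move 5 (U'): U=OWWW F=BOGY R=GGRG B=RWRB L=BROO
Query: L face = BROO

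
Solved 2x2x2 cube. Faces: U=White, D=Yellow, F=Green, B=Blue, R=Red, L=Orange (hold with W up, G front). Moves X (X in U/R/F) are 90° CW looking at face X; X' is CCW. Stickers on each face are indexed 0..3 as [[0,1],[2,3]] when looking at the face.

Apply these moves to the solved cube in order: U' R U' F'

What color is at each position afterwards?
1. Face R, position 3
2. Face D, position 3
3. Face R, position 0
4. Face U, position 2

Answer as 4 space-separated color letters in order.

Answer: G R B O

Derivation:
After move 1 (U'): U=WWWW F=OOGG R=GGRR B=RRBB L=BBOO
After move 2 (R): R=RGRG U=WOWG F=OYGY D=YBYR B=WRWB
After move 3 (U'): U=OGWW F=BBGY R=OYRG B=RGWB L=WROO
After move 4 (F'): F=BYBG U=OGOR R=BYYG D=ROYR L=WWOW
Query 1: R[3] = G
Query 2: D[3] = R
Query 3: R[0] = B
Query 4: U[2] = O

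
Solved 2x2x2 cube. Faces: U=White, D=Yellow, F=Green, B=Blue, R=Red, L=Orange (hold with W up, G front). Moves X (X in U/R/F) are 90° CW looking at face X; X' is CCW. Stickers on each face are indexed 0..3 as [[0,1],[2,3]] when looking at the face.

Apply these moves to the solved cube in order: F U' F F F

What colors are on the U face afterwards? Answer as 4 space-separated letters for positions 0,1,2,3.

Answer: W O G W

Derivation:
After move 1 (F): F=GGGG U=WWOO R=WRWR D=RRYY L=OYOY
After move 2 (U'): U=WOWO F=OYGG R=GGWR B=WRBB L=BBOY
After move 3 (F): F=GOGY U=WOYB R=WGOR D=WGYY L=BROR
After move 4 (F): F=GGYO U=WORR R=YGBR D=OWYY L=BWOG
After move 5 (F): F=YGOG U=WOGW R=RGRR D=BYYY L=BOOW
Query: U face = WOGW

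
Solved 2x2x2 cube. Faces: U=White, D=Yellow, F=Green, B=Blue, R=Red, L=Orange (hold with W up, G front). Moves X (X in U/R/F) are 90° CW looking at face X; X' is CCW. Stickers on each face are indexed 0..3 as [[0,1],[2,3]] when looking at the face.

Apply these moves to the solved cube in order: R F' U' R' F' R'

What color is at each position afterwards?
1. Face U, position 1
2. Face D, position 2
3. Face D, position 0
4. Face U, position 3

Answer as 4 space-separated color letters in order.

After move 1 (R): R=RRRR U=WGWG F=GYGY D=YBYB B=WBWB
After move 2 (F'): F=YYGG U=WGRR R=BRYR D=OOYB L=OGOW
After move 3 (U'): U=GRWR F=OGGG R=YYYR B=BRWB L=WBOW
After move 4 (R'): R=YRYY U=GWWB F=ORGR D=OGYG B=BROB
After move 5 (F'): F=RROG U=GWYY R=GROY D=BWYG L=WBOW
After move 6 (R'): R=RYGO U=GOYB F=RWOY D=BRYG B=GRWB
Query 1: U[1] = O
Query 2: D[2] = Y
Query 3: D[0] = B
Query 4: U[3] = B

Answer: O Y B B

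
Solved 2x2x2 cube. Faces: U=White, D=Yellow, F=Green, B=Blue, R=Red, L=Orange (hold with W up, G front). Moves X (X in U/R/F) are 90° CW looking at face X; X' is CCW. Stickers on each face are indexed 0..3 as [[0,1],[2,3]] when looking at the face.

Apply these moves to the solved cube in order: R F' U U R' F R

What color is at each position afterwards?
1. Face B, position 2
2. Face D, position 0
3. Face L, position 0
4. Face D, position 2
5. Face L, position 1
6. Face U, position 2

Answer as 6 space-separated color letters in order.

Answer: W O B Y O W

Derivation:
After move 1 (R): R=RRRR U=WGWG F=GYGY D=YBYB B=WBWB
After move 2 (F'): F=YYGG U=WGRR R=BRYR D=OOYB L=OGOW
After move 3 (U): U=RWRG F=BRGG R=WBYR B=OGWB L=YYOW
After move 4 (U): U=RRGW F=WBGG R=OGYR B=YYWB L=BROW
After move 5 (R'): R=GROY U=RWGY F=WRGW D=OBYG B=BYOB
After move 6 (F): F=GWWR U=RWWR R=GRYY D=OGYG L=BOOB
After move 7 (R): R=YGYR U=RWWR F=GGWG D=OOYB B=RYWB
Query 1: B[2] = W
Query 2: D[0] = O
Query 3: L[0] = B
Query 4: D[2] = Y
Query 5: L[1] = O
Query 6: U[2] = W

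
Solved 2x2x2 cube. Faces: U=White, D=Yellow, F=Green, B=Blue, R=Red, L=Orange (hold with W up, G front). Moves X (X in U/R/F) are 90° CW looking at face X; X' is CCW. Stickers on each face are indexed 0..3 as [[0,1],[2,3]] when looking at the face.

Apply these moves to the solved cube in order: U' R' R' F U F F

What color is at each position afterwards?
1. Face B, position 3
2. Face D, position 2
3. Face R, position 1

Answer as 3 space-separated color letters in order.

Answer: B Y R

Derivation:
After move 1 (U'): U=WWWW F=OOGG R=GGRR B=RRBB L=BBOO
After move 2 (R'): R=GRGR U=WBWR F=OWGW D=YOYG B=YRYB
After move 3 (R'): R=RRGG U=WYWY F=OBGR D=YWYW B=GROB
After move 4 (F): F=GORB U=WYOB R=WRYG D=GRYW L=BYOW
After move 5 (U): U=OWBY F=WRRB R=GRYG B=BYOB L=GOOW
After move 6 (F): F=RWBR U=OWWO R=BRYG D=YGYW L=GGOR
After move 7 (F): F=BRRW U=OWRG R=WROG D=YBYW L=GYOG
Query 1: B[3] = B
Query 2: D[2] = Y
Query 3: R[1] = R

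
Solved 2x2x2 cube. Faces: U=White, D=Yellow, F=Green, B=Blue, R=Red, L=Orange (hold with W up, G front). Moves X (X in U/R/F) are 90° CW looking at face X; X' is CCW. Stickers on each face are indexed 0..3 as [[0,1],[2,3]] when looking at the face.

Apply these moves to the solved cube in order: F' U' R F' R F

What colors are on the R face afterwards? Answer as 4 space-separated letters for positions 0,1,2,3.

Answer: Y B G G

Derivation:
After move 1 (F'): F=GGGG U=WWRR R=YRYR D=OOYY L=OWOW
After move 2 (U'): U=WRWR F=OWGG R=GGYR B=YRBB L=BBOW
After move 3 (R): R=YGRG U=WWWG F=OOGY D=OBYY B=RRRB
After move 4 (F'): F=OYOG U=WWYR R=BGOG D=BWYY L=BGOW
After move 5 (R): R=OBGG U=WYYG F=OWOY D=BRYR B=RRWB
After move 6 (F): F=OOYW U=WYWG R=YBGG D=GOYR L=BBOR
Query: R face = YBGG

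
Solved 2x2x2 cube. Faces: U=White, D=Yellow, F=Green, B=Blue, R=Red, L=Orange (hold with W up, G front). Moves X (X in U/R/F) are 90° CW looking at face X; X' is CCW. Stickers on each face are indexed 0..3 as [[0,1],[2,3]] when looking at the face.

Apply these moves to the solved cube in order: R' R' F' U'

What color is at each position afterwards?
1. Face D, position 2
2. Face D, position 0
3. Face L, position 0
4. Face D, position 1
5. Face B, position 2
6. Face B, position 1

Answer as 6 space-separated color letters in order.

After move 1 (R'): R=RRRR U=WBWB F=GWGW D=YGYG B=YBYB
After move 2 (R'): R=RRRR U=WYWY F=GBGB D=YWYW B=GBGB
After move 3 (F'): F=BBGG U=WYRR R=WRYR D=OOYW L=OYOW
After move 4 (U'): U=YRWR F=OYGG R=BBYR B=WRGB L=GBOW
Query 1: D[2] = Y
Query 2: D[0] = O
Query 3: L[0] = G
Query 4: D[1] = O
Query 5: B[2] = G
Query 6: B[1] = R

Answer: Y O G O G R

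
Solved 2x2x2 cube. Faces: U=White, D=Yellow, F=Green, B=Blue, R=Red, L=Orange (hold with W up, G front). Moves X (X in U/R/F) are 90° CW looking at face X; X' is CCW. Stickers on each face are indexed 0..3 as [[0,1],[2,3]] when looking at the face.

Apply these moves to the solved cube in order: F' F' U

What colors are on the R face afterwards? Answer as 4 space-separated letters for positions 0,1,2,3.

After move 1 (F'): F=GGGG U=WWRR R=YRYR D=OOYY L=OWOW
After move 2 (F'): F=GGGG U=WWYY R=OROR D=WWYY L=OROR
After move 3 (U): U=YWYW F=ORGG R=BBOR B=ORBB L=GGOR
Query: R face = BBOR

Answer: B B O R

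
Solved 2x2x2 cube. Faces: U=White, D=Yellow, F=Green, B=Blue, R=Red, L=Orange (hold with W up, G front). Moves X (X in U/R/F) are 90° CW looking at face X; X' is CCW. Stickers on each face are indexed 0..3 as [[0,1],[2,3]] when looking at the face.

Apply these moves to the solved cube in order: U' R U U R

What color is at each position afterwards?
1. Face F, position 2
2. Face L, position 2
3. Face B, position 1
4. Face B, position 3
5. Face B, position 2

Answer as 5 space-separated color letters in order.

Answer: G O Y B W

Derivation:
After move 1 (U'): U=WWWW F=OOGG R=GGRR B=RRBB L=BBOO
After move 2 (R): R=RGRG U=WOWG F=OYGY D=YBYR B=WRWB
After move 3 (U): U=WWGO F=RGGY R=WRRG B=BBWB L=OYOO
After move 4 (U): U=GWOW F=WRGY R=BBRG B=OYWB L=RGOO
After move 5 (R): R=RBGB U=GROY F=WBGR D=YWYO B=WYWB
Query 1: F[2] = G
Query 2: L[2] = O
Query 3: B[1] = Y
Query 4: B[3] = B
Query 5: B[2] = W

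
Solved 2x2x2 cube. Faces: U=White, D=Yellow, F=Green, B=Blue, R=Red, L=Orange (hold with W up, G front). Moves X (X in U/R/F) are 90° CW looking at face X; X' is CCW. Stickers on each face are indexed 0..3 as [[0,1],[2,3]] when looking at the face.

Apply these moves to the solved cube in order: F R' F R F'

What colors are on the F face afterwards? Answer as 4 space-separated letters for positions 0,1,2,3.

Answer: R G G O

Derivation:
After move 1 (F): F=GGGG U=WWOO R=WRWR D=RRYY L=OYOY
After move 2 (R'): R=RRWW U=WBOB F=GWGO D=RGYG B=YBRB
After move 3 (F): F=GGOW U=WBYY R=ORBW D=WRYG L=OROG
After move 4 (R): R=BOWR U=WGYW F=GROG D=WRYY B=YBBB
After move 5 (F'): F=RGGO U=WGBW R=ROWR D=RGYY L=OWOY
Query: F face = RGGO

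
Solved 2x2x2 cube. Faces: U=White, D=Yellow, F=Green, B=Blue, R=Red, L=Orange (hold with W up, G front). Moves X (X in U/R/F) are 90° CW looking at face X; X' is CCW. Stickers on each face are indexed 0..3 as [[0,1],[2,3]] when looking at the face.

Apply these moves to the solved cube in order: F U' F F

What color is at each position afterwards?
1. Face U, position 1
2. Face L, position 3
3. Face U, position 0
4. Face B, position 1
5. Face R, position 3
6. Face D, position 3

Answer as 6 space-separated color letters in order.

Answer: O G W R R Y

Derivation:
After move 1 (F): F=GGGG U=WWOO R=WRWR D=RRYY L=OYOY
After move 2 (U'): U=WOWO F=OYGG R=GGWR B=WRBB L=BBOY
After move 3 (F): F=GOGY U=WOYB R=WGOR D=WGYY L=BROR
After move 4 (F): F=GGYO U=WORR R=YGBR D=OWYY L=BWOG
Query 1: U[1] = O
Query 2: L[3] = G
Query 3: U[0] = W
Query 4: B[1] = R
Query 5: R[3] = R
Query 6: D[3] = Y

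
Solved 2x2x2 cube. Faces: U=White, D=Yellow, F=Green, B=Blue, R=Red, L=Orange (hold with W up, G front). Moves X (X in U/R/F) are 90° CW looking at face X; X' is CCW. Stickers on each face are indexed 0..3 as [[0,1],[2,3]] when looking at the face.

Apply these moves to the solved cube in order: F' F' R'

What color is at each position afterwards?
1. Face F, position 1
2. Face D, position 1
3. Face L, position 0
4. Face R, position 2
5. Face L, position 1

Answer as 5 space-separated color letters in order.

After move 1 (F'): F=GGGG U=WWRR R=YRYR D=OOYY L=OWOW
After move 2 (F'): F=GGGG U=WWYY R=OROR D=WWYY L=OROR
After move 3 (R'): R=RROO U=WBYB F=GWGY D=WGYG B=YBWB
Query 1: F[1] = W
Query 2: D[1] = G
Query 3: L[0] = O
Query 4: R[2] = O
Query 5: L[1] = R

Answer: W G O O R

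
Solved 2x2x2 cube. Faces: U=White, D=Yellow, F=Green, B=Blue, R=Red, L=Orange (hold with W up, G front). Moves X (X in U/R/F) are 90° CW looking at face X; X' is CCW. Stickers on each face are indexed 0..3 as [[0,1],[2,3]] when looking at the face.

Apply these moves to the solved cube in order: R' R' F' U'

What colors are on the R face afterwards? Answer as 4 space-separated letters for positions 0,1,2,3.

Answer: B B Y R

Derivation:
After move 1 (R'): R=RRRR U=WBWB F=GWGW D=YGYG B=YBYB
After move 2 (R'): R=RRRR U=WYWY F=GBGB D=YWYW B=GBGB
After move 3 (F'): F=BBGG U=WYRR R=WRYR D=OOYW L=OYOW
After move 4 (U'): U=YRWR F=OYGG R=BBYR B=WRGB L=GBOW
Query: R face = BBYR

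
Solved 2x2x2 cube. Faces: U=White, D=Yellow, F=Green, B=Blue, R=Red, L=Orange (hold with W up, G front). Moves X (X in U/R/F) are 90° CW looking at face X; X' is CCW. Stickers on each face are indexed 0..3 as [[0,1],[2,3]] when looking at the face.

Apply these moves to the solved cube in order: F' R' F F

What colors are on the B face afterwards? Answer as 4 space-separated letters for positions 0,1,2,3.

After move 1 (F'): F=GGGG U=WWRR R=YRYR D=OOYY L=OWOW
After move 2 (R'): R=RRYY U=WBRB F=GWGR D=OGYG B=YBOB
After move 3 (F): F=GGRW U=WBWW R=RRBY D=YRYG L=OOOG
After move 4 (F): F=RGWG U=WBGO R=WRWY D=BRYG L=OYOR
Query: B face = YBOB

Answer: Y B O B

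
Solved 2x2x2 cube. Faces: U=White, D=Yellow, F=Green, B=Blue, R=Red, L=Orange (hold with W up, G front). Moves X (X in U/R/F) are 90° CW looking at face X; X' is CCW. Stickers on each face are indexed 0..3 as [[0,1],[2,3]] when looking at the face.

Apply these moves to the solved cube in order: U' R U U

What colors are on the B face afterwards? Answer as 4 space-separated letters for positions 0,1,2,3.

After move 1 (U'): U=WWWW F=OOGG R=GGRR B=RRBB L=BBOO
After move 2 (R): R=RGRG U=WOWG F=OYGY D=YBYR B=WRWB
After move 3 (U): U=WWGO F=RGGY R=WRRG B=BBWB L=OYOO
After move 4 (U): U=GWOW F=WRGY R=BBRG B=OYWB L=RGOO
Query: B face = OYWB

Answer: O Y W B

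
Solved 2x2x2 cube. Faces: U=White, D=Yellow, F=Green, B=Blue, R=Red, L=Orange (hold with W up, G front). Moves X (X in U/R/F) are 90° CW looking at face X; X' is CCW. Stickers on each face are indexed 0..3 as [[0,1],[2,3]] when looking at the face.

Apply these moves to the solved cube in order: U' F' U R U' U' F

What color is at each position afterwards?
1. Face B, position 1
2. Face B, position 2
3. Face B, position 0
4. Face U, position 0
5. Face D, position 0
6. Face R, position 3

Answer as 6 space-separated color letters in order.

Answer: O W Y G R R

Derivation:
After move 1 (U'): U=WWWW F=OOGG R=GGRR B=RRBB L=BBOO
After move 2 (F'): F=OGOG U=WWGR R=YGYR D=BOYY L=BWOW
After move 3 (U): U=GWRW F=YGOG R=RRYR B=BWBB L=OGOW
After move 4 (R): R=YRRR U=GGRG F=YOOY D=BBYB B=WWWB
After move 5 (U'): U=GGGR F=OGOY R=YORR B=YRWB L=WWOW
After move 6 (U'): U=GRGG F=WWOY R=OGRR B=YOWB L=YROW
After move 7 (F): F=OWYW U=GRWR R=GGGR D=ROYB L=YBOB
Query 1: B[1] = O
Query 2: B[2] = W
Query 3: B[0] = Y
Query 4: U[0] = G
Query 5: D[0] = R
Query 6: R[3] = R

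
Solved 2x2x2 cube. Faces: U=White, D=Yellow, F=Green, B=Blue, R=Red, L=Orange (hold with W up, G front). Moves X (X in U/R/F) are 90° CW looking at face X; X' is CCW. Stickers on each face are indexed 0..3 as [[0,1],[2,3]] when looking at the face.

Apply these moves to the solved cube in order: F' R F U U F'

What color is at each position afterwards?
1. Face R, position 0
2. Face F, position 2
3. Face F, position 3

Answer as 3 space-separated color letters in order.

After move 1 (F'): F=GGGG U=WWRR R=YRYR D=OOYY L=OWOW
After move 2 (R): R=YYRR U=WGRG F=GOGY D=OBYB B=RBWB
After move 3 (F): F=GGYO U=WGWW R=RYGR D=RYYB L=OOOB
After move 4 (U): U=WWWG F=RYYO R=RBGR B=OOWB L=GGOB
After move 5 (U): U=WWGW F=RBYO R=OOGR B=GGWB L=RYOB
After move 6 (F'): F=BORY U=WWOG R=YORR D=YBYB L=RWOG
Query 1: R[0] = Y
Query 2: F[2] = R
Query 3: F[3] = Y

Answer: Y R Y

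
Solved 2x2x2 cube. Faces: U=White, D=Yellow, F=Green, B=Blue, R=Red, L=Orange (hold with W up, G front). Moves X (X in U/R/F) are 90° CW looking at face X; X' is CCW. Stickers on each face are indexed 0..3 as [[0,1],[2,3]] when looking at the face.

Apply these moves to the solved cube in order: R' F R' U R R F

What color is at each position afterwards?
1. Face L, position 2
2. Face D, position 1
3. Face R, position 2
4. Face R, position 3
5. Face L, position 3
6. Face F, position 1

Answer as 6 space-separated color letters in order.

After move 1 (R'): R=RRRR U=WBWB F=GWGW D=YGYG B=YBYB
After move 2 (F): F=GGWW U=WBOO R=WRBR D=RRYG L=OYOG
After move 3 (R'): R=RRWB U=WYOY F=GBWO D=RGYW B=GBRB
After move 4 (U): U=OWYY F=RRWO R=GBWB B=OYRB L=GBOG
After move 5 (R): R=WGBB U=ORYO F=RGWW D=RRYO B=YYWB
After move 6 (R): R=BWBG U=OGYW F=RRWO D=RWYY B=OYRB
After move 7 (F): F=WROR U=OGGB R=YWWG D=BBYY L=GROW
Query 1: L[2] = O
Query 2: D[1] = B
Query 3: R[2] = W
Query 4: R[3] = G
Query 5: L[3] = W
Query 6: F[1] = R

Answer: O B W G W R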